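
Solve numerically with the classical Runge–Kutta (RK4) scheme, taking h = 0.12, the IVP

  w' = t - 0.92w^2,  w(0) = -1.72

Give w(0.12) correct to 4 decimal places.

RK4: k1 = f(t_n, w_n); k2 = f(t_n + h/2, w_n + (h/2)·k1); k3 = f(t_n + h/2, w_n + (h/2)·k2); k4 = f(t_n + h, w_n + h·k3); w_{n+1} = w_n + (h/6)·(k1 + 2k2 + 2k3 + k4).
t=0.000000, w=-1.720000:
  k1 = f(0.000000, -1.720000) = -2.721728
  k2 = f(0.060000, -1.883304) = -3.203086
  k3 = f(0.060000, -1.912185) = -3.303936
  k4 = f(0.120000, -2.116472) = -4.001099
  w ← -1.720000 + (0.12/6)·(k1 + 2k2 + 2k3 + k4) = -2.114737
w(0.12) ≈ -2.1147

-2.1147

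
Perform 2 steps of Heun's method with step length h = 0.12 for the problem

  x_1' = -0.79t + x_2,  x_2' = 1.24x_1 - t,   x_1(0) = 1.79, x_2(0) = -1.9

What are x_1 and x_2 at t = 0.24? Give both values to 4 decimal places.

Heun on (x_1,x_2): k1 = f(t_n, state_n); k2 = f(t_n + h, state_n + h·k1); state_{n+1} = state_n + (h/2)·(k1 + k2).
0.000000: (1.790000, -1.900000)
  k1 = (-1.900000, 2.219600)
  predictor → (1.562000, -1.633648)
  k2 = (-1.728448, 1.816880)
  → (1.572293, -1.657811)
0.120000: (1.572293, -1.657811)
  k1 = (-1.752611, 1.829643)
  predictor → (1.361980, -1.438254)
  k2 = (-1.627854, 1.448855)
  → (1.369465, -1.461101)
(x_1(0.24), x_2(0.24)) ≈ (1.3695, -1.4611)

1.3695, -1.4611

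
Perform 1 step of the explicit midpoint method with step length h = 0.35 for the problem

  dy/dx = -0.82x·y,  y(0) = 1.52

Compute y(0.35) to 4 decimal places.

1.4437

Midpoint: k1 = f(x_n, y_n); k2 = f(x_n + h/2, y_n + (h/2)·k1); y_{n+1} = y_n + h·k2.
x=0.000000, y=1.520000:
  k1 = f(0.000000, 1.520000) = 0.000000
  k2 = f(0.175000, 1.520000) = -0.218120
  y ← 1.520000 + 0.35·(-0.218120) = 1.443658
y(0.35) ≈ 1.4437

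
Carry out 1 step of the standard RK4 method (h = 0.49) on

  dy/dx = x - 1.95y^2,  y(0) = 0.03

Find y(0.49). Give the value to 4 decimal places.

RK4: k1 = f(x_n, y_n); k2 = f(x_n + h/2, y_n + (h/2)·k1); k3 = f(x_n + h/2, y_n + (h/2)·k2); k4 = f(x_n + h, y_n + h·k3); y_{n+1} = y_n + (h/6)·(k1 + 2k2 + 2k3 + k4).
x=0.000000, y=0.030000:
  k1 = f(0.000000, 0.030000) = -0.001755
  k2 = f(0.245000, 0.029570) = 0.243295
  k3 = f(0.245000, 0.089607) = 0.229343
  k4 = f(0.490000, 0.142378) = 0.450471
  y ← 0.030000 + (0.49/6)·(k1 + 2k2 + 2k3 + k4) = 0.143843
y(0.49) ≈ 0.1438

0.1438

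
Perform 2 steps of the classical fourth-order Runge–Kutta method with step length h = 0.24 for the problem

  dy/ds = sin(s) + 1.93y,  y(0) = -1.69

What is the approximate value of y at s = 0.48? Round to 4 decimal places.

RK4: k1 = f(s_n, y_n); k2 = f(s_n + h/2, y_n + (h/2)·k1); k3 = f(s_n + h/2, y_n + (h/2)·k2); k4 = f(s_n + h, y_n + h·k3); y_{n+1} = y_n + (h/6)·(k1 + 2k2 + 2k3 + k4).
s=0.000000, y=-1.690000:
  k1 = f(0.000000, -1.690000) = -3.261700
  k2 = f(0.120000, -2.081404) = -3.897398
  k3 = f(0.120000, -2.157688) = -4.044625
  k4 = f(0.240000, -2.660710) = -4.897468
  y ← -1.690000 + (0.24/6)·(k1 + 2k2 + 2k3 + k4) = -2.651729
s=0.240000, y=-2.651729:
  k1 = f(0.240000, -2.651729) = -4.880133
  k2 = f(0.360000, -3.237345) = -5.895801
  k3 = f(0.360000, -3.359225) = -6.131029
  k4 = f(0.480000, -4.123176) = -7.495950
  y ← -2.651729 + (0.24/6)·(k1 + 2k2 + 2k3 + k4) = -4.108918
y(0.48) ≈ -4.1089

-4.1089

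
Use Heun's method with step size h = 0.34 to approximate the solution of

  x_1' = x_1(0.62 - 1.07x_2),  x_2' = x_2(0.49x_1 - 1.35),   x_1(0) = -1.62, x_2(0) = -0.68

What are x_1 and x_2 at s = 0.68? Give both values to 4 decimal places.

-3.0713, -0.1774

Heun on (x_1,x_2): k1 = f(s_n, state_n); k2 = f(s_n + h, state_n + h·k1); state_{n+1} = state_n + (h/2)·(k1 + k2).
0.000000: (-1.620000, -0.680000)
  k1 = (-2.183112, 1.457784)
  predictor → (-2.362258, -0.184353)
  k2 = (-1.930575, 0.462267)
  → (-2.319327, -0.353591)
0.340000: (-2.319327, -0.353591)
  k1 = (-2.315483, 0.879194)
  predictor → (-3.106591, -0.054665)
  k2 = (-2.107797, 0.157011)
  → (-3.071284, -0.177436)
(x_1(0.68), x_2(0.68)) ≈ (-3.0713, -0.1774)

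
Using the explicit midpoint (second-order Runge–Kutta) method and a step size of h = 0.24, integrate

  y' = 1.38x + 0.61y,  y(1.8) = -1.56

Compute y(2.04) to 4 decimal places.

Midpoint: k1 = f(x_n, y_n); k2 = f(x_n + h/2, y_n + (h/2)·k1); y_{n+1} = y_n + h·k2.
x=1.800000, y=-1.560000:
  k1 = f(1.800000, -1.560000) = 1.532400
  k2 = f(1.920000, -1.376112) = 1.810172
  y ← -1.560000 + 0.24·1.810172 = -1.125559
y(2.04) ≈ -1.1256

-1.1256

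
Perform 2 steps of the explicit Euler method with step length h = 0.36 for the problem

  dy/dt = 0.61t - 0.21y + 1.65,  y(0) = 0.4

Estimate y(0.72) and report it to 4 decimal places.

Euler: y_{n+1} = y_n + h·f(t_n, y_n).
t=0.000000, y=0.400000: f=1.566000 → y ← 0.400000 + 0.36·1.566000 = 0.963760
t=0.360000, y=0.963760: f=1.667210 → y ← 0.963760 + 0.36·1.667210 = 1.563956
y(0.72) ≈ 1.5640

1.5640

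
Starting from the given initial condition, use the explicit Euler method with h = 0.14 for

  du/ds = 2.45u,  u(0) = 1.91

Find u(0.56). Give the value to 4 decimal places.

Euler: u_{n+1} = u_n + h·f(s_n, u_n).
s=0.000000, u=1.910000: f=4.679500 → u ← 1.910000 + 0.14·4.679500 = 2.565130
s=0.140000, u=2.565130: f=6.284569 → u ← 2.565130 + 0.14·6.284569 = 3.444970
s=0.280000, u=3.444970: f=8.440175 → u ← 3.444970 + 0.14·8.440175 = 4.626594
s=0.420000, u=4.626594: f=11.335156 → u ← 4.626594 + 0.14·11.335156 = 6.213516
u(0.56) ≈ 6.2135

6.2135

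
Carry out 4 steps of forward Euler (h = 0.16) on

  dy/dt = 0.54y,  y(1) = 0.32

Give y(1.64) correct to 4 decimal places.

Euler: y_{n+1} = y_n + h·f(t_n, y_n).
t=1.000000, y=0.320000: f=0.172800 → y ← 0.320000 + 0.16·0.172800 = 0.347648
t=1.160000, y=0.347648: f=0.187730 → y ← 0.347648 + 0.16·0.187730 = 0.377685
t=1.320000, y=0.377685: f=0.203950 → y ← 0.377685 + 0.16·0.203950 = 0.410317
t=1.480000, y=0.410317: f=0.221571 → y ← 0.410317 + 0.16·0.221571 = 0.445768
y(1.64) ≈ 0.4458

0.4458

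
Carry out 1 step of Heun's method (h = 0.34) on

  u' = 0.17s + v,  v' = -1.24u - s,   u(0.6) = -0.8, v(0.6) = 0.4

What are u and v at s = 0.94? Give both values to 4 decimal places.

Heun on (u,v): k1 = f(s_n, state_n); k2 = f(s_n + h, state_n + h·k1); state_{n+1} = state_n + (h/2)·(k1 + k2).
0.600000: (-0.800000, 0.400000)
  k1 = (0.502000, 0.392000)
  predictor → (-0.629320, 0.533280)
  k2 = (0.693080, -0.159643)
  → (-0.596836, 0.439501)
(u(0.94), v(0.94)) ≈ (-0.5968, 0.4395)

-0.5968, 0.4395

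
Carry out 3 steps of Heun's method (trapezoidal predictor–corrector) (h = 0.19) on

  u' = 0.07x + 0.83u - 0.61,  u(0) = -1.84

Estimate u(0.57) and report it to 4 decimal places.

Heun: k1 = f(x_n, u_n); k2 = f(x_n + h, u_n + h·k1); u_{n+1} = u_n + (h/2)·(k1 + k2).
x=0.000000, u=-1.840000:
  k1 = f(0.000000, -1.840000) = -2.137200
  k2 = f(0.190000, -2.246068) = -2.460936
  u ← -1.840000 + (0.19/2)·(-2.137200 + (-2.460936)) = -2.276823
x=0.190000, u=-2.276823:
  k1 = f(0.190000, -2.276823) = -2.486463
  k2 = f(0.380000, -2.749251) = -2.865278
  u ← -2.276823 + (0.19/2)·(-2.486463 + (-2.865278)) = -2.785238
x=0.380000, u=-2.785238:
  k1 = f(0.380000, -2.785238) = -2.895148
  k2 = f(0.570000, -3.335316) = -3.338413
  u ← -2.785238 + (0.19/2)·(-2.895148 + (-3.338413)) = -3.377427
u(0.57) ≈ -3.3774

-3.3774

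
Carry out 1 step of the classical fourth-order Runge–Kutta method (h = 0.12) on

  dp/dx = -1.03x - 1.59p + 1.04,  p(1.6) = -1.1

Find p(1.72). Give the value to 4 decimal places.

RK4: k1 = f(x_n, p_n); k2 = f(x_n + h/2, p_n + (h/2)·k1); k3 = f(x_n + h/2, p_n + (h/2)·k2); k4 = f(x_n + h, p_n + h·k3); p_{n+1} = p_n + (h/6)·(k1 + 2k2 + 2k3 + k4).
x=1.600000, p=-1.100000:
  k1 = f(1.600000, -1.100000) = 1.141000
  k2 = f(1.660000, -1.031540) = 0.970349
  k3 = f(1.660000, -1.041779) = 0.986629
  k4 = f(1.720000, -0.981605) = 0.829151
  p ← -1.100000 + (0.12/6)·(k1 + 2k2 + 2k3 + k4) = -0.982318
p(1.72) ≈ -0.9823

-0.9823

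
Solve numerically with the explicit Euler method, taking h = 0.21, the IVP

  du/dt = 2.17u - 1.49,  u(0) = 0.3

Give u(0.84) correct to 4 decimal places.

Euler: u_{n+1} = u_n + h·f(t_n, u_n).
t=0.000000, u=0.300000: f=-0.839000 → u ← 0.300000 + 0.21·(-0.839000) = 0.123810
t=0.210000, u=0.123810: f=-1.221332 → u ← 0.123810 + 0.21·(-1.221332) = -0.132670
t=0.420000, u=-0.132670: f=-1.777893 → u ← -0.132670 + 0.21·(-1.777893) = -0.506027
t=0.630000, u=-0.506027: f=-2.588079 → u ← -0.506027 + 0.21·(-2.588079) = -1.049524
u(0.84) ≈ -1.0495

-1.0495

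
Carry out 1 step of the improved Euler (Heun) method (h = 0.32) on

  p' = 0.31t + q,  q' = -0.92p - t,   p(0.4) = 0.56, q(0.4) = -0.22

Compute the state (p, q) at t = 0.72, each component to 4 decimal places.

0.4983, -0.5595

Heun on (p,q): k1 = f(t_n, state_n); k2 = f(t_n + h, state_n + h·k1); state_{n+1} = state_n + (h/2)·(k1 + k2).
0.400000: (0.560000, -0.220000)
  k1 = (-0.096000, -0.915200)
  predictor → (0.529280, -0.512864)
  k2 = (-0.289664, -1.206938)
  → (0.498294, -0.559542)
(p(0.72), q(0.72)) ≈ (0.4983, -0.5595)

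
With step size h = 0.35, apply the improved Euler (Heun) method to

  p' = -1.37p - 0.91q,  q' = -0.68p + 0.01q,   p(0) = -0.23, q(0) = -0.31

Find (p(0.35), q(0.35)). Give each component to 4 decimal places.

Heun on (p,q): k1 = f(x_n, state_n); k2 = f(x_n + h, state_n + h·k1); state_{n+1} = state_n + (h/2)·(k1 + k2).
0.000000: (-0.230000, -0.310000)
  k1 = (0.597200, 0.153300)
  predictor → (-0.020980, -0.256345)
  k2 = (0.262017, 0.011703)
  → (-0.079637, -0.281124)
(p(0.35), q(0.35)) ≈ (-0.0796, -0.2811)

-0.0796, -0.2811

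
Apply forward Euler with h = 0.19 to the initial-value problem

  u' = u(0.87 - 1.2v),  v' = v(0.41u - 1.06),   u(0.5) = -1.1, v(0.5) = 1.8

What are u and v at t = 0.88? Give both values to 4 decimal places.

-0.7247, 0.9418

Euler on (u,v): u_{n+1} = u_n + h·u', v_{n+1} = v_n + h·v'.
0.500000: (-1.100000, 1.800000); f=(1.419000, -2.719800) → (-0.830390, 1.283238)
0.690000: (-0.830390, 1.283238); f=(0.556266, -1.797123) → (-0.724699, 0.941785)
(u(0.88), v(0.88)) ≈ (-0.7247, 0.9418)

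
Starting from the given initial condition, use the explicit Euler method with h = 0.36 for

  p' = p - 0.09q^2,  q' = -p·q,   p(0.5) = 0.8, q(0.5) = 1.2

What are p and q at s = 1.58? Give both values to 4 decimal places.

1.8847, 0.2663

Euler on (p,q): p_{n+1} = p_n + h·p', q_{n+1} = q_n + h·q'.
0.500000: (0.800000, 1.200000); f=(0.670400, -0.960000) → (1.041344, 0.854400)
0.860000: (1.041344, 0.854400); f=(0.975644, -0.889724) → (1.392576, 0.534099)
1.220000: (1.392576, 0.534099); f=(1.366902, -0.743774) → (1.884661, 0.266341)
(p(1.58), q(1.58)) ≈ (1.8847, 0.2663)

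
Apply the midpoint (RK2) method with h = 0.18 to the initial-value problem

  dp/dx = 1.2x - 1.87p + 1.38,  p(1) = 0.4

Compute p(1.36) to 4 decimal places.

Midpoint: k1 = f(x_n, p_n); k2 = f(x_n + h/2, p_n + (h/2)·k1); p_{n+1} = p_n + h·k2.
x=1.000000, p=0.400000:
  k1 = f(1.000000, 0.400000) = 1.832000
  k2 = f(1.090000, 0.564880) = 1.631674
  p ← 0.400000 + 0.18·1.631674 = 0.693701
x=1.180000, p=0.693701:
  k1 = f(1.180000, 0.693701) = 1.498778
  k2 = f(1.270000, 0.828591) = 1.354534
  p ← 0.693701 + 0.18·1.354534 = 0.937518
p(1.36) ≈ 0.9375

0.9375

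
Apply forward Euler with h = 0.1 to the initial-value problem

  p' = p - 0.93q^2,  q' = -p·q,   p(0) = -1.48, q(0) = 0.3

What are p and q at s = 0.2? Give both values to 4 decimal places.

Euler on (p,q): p_{n+1} = p_n + h·p', q_{n+1} = q_n + h·q'.
0.000000: (-1.480000, 0.300000); f=(-1.563700, 0.444000) → (-1.636370, 0.344400)
0.100000: (-1.636370, 0.344400); f=(-1.746679, 0.563566) → (-1.811038, 0.400757)
(p(0.2), q(0.2)) ≈ (-1.8110, 0.4008)

-1.8110, 0.4008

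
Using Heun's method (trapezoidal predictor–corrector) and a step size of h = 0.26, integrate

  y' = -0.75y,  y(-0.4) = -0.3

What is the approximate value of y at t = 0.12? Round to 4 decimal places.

Heun: k1 = f(t_n, y_n); k2 = f(t_n + h, y_n + h·k1); y_{n+1} = y_n + (h/2)·(k1 + k2).
t=-0.400000, y=-0.300000:
  k1 = f(-0.400000, -0.300000) = 0.225000
  k2 = f(-0.140000, -0.241500) = 0.181125
  y ← -0.300000 + (0.26/2)·(0.225000 + 0.181125) = -0.247204
t=-0.140000, y=-0.247204:
  k1 = f(-0.140000, -0.247204) = 0.185403
  k2 = f(0.120000, -0.198999) = 0.149249
  y ← -0.247204 + (0.26/2)·(0.185403 + 0.149249) = -0.203699
y(0.12) ≈ -0.2037

-0.2037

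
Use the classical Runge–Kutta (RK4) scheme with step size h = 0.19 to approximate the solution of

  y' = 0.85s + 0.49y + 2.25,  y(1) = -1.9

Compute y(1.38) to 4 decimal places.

-0.9287

RK4: k1 = f(s_n, y_n); k2 = f(s_n + h/2, y_n + (h/2)·k1); k3 = f(s_n + h/2, y_n + (h/2)·k2); k4 = f(s_n + h, y_n + h·k3); y_{n+1} = y_n + (h/6)·(k1 + 2k2 + 2k3 + k4).
s=1.000000, y=-1.900000:
  k1 = f(1.000000, -1.900000) = 2.169000
  k2 = f(1.095000, -1.693945) = 2.350717
  k3 = f(1.095000, -1.676682) = 2.359176
  k4 = f(1.190000, -1.451757) = 2.550139
  y ← -1.900000 + (0.19/6)·(k1 + 2k2 + 2k3 + k4) = -1.452267
s=1.190000, y=-1.452267:
  k1 = f(1.190000, -1.452267) = 2.549889
  k2 = f(1.285000, -1.210028) = 2.749336
  k3 = f(1.285000, -1.191080) = 2.758621
  k4 = f(1.380000, -0.928129) = 2.968217
  y ← -1.452267 + (0.19/6)·(k1 + 2k2 + 2k3 + k4) = -0.928690
y(1.38) ≈ -0.9287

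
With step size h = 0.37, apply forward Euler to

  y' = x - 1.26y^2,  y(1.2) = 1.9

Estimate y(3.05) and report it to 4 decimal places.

1.4850

Euler: y_{n+1} = y_n + h·f(x_n, y_n).
x=1.200000, y=1.900000: f=-3.348600 → y ← 1.900000 + 0.37·(-3.348600) = 0.661018
x=1.570000, y=0.661018: f=1.019450 → y ← 0.661018 + 0.37·1.019450 = 1.038214
x=1.940000, y=1.038214: f=0.581860 → y ← 1.038214 + 0.37·0.581860 = 1.253502
x=2.310000, y=1.253502: f=0.330202 → y ← 1.253502 + 0.37·0.330202 = 1.375677
x=2.680000, y=1.375677: f=0.295466 → y ← 1.375677 + 0.37·0.295466 = 1.484999
y(3.05) ≈ 1.4850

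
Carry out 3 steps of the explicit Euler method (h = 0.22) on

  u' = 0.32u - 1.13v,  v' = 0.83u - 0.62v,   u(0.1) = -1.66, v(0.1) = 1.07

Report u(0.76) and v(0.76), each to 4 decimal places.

-2.5464, -0.2865

Euler on (u,v): u_{n+1} = u_n + h·u', v_{n+1} = v_n + h·v'.
0.100000: (-1.660000, 1.070000); f=(-1.740300, -2.041200) → (-2.042866, 0.620936)
0.320000: (-2.042866, 0.620936); f=(-1.355375, -2.080559) → (-2.341048, 0.163213)
0.540000: (-2.341048, 0.163213); f=(-0.933566, -2.044262) → (-2.546433, -0.286525)
(u(0.76), v(0.76)) ≈ (-2.5464, -0.2865)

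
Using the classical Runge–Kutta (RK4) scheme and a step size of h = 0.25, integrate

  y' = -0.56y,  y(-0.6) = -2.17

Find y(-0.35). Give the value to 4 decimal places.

-1.8865

RK4: k1 = f(t_n, y_n); k2 = f(t_n + h/2, y_n + (h/2)·k1); k3 = f(t_n + h/2, y_n + (h/2)·k2); k4 = f(t_n + h, y_n + h·k3); y_{n+1} = y_n + (h/6)·(k1 + 2k2 + 2k3 + k4).
t=-0.600000, y=-2.170000:
  k1 = f(-0.600000, -2.170000) = 1.215200
  k2 = f(-0.475000, -2.018100) = 1.130136
  k3 = f(-0.475000, -2.028733) = 1.136090
  k4 = f(-0.350000, -1.885977) = 1.056147
  y ← -2.170000 + (0.25/6)·(k1 + 2k2 + 2k3 + k4) = -1.886508
y(-0.35) ≈ -1.8865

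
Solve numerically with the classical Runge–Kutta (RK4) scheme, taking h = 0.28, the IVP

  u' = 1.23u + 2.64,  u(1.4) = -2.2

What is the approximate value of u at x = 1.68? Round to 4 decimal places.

-2.2221

RK4: k1 = f(x_n, u_n); k2 = f(x_n + h/2, u_n + (h/2)·k1); k3 = f(x_n + h/2, u_n + (h/2)·k2); k4 = f(x_n + h, u_n + h·k3); u_{n+1} = u_n + (h/6)·(k1 + 2k2 + 2k3 + k4).
x=1.400000, u=-2.200000:
  k1 = f(1.400000, -2.200000) = -0.066000
  k2 = f(1.540000, -2.209240) = -0.077365
  k3 = f(1.540000, -2.210831) = -0.079322
  k4 = f(1.680000, -2.222210) = -0.093319
  u ← -2.200000 + (0.28/6)·(k1 + 2k2 + 2k3 + k4) = -2.222059
u(1.68) ≈ -2.2221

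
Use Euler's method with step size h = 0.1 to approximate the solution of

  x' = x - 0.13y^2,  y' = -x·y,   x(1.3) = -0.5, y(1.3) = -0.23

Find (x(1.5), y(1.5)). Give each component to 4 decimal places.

Euler on (x,y): x_{n+1} = x_n + h·x', y_{n+1} = y_n + h·y'.
1.300000: (-0.500000, -0.230000); f=(-0.506877, -0.115000) → (-0.550688, -0.241500)
1.400000: (-0.550688, -0.241500); f=(-0.558270, -0.132991) → (-0.606515, -0.254799)
(x(1.5), y(1.5)) ≈ (-0.6065, -0.2548)

-0.6065, -0.2548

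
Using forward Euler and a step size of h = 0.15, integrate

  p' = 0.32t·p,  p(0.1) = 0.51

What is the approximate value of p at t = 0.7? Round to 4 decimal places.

Euler: p_{n+1} = p_n + h·f(t_n, p_n).
t=0.100000, p=0.510000: f=0.016320 → p ← 0.510000 + 0.15·0.016320 = 0.512448
t=0.250000, p=0.512448: f=0.040996 → p ← 0.512448 + 0.15·0.040996 = 0.518597
t=0.400000, p=0.518597: f=0.066380 → p ← 0.518597 + 0.15·0.066380 = 0.528554
t=0.550000, p=0.528554: f=0.093026 → p ← 0.528554 + 0.15·0.093026 = 0.542508
p(0.7) ≈ 0.5425

0.5425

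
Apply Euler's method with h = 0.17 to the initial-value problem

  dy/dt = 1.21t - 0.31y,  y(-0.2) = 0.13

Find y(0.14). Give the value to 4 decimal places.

0.0715

Euler: y_{n+1} = y_n + h·f(t_n, y_n).
t=-0.200000, y=0.130000: f=-0.282300 → y ← 0.130000 + 0.17·(-0.282300) = 0.082009
t=-0.030000, y=0.082009: f=-0.061723 → y ← 0.082009 + 0.17·(-0.061723) = 0.071516
y(0.14) ≈ 0.0715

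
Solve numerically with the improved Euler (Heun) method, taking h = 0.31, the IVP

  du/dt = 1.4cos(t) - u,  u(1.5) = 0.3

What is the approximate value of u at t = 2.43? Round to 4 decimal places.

Heun: k1 = f(t_n, u_n); k2 = f(t_n + h, u_n + h·k1); u_{n+1} = u_n + (h/2)·(k1 + k2).
t=1.500000, u=0.300000:
  k1 = f(1.500000, 0.300000) = -0.200968
  k2 = f(1.810000, 0.237700) = -0.569401
  u ← 0.300000 + (0.31/2)·(-0.200968 + (-0.569401)) = 0.180593
t=1.810000, u=0.180593:
  k1 = f(1.810000, 0.180593) = -0.512294
  k2 = f(2.120000, 0.021782) = -0.752593
  u ← 0.180593 + (0.31/2)·(-0.512294 + (-0.752593)) = -0.015465
t=2.120000, u=-0.015465:
  k1 = f(2.120000, -0.015465) = -0.715347
  k2 = f(2.430000, -0.237222) = -0.823030
  u ← -0.015465 + (0.31/2)·(-0.715347 + (-0.823030)) = -0.253913
u(2.43) ≈ -0.2539

-0.2539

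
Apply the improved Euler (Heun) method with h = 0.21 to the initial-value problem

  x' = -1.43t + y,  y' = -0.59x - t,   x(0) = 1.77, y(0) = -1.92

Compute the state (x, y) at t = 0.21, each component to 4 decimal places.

Heun on (x,y): k1 = f(t_n, state_n); k2 = f(t_n + h, state_n + h·k1); state_{n+1} = state_n + (h/2)·(k1 + k2).
0.000000: (1.770000, -1.920000)
  k1 = (-1.920000, -1.044300)
  predictor → (1.366800, -2.139303)
  k2 = (-2.439603, -1.016412)
  → (1.312242, -2.136375)
(x(0.21), y(0.21)) ≈ (1.3122, -2.1364)

1.3122, -2.1364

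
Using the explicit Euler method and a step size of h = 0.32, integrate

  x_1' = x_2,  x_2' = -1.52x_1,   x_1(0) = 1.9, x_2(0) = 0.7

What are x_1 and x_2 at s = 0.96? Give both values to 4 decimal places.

Euler on (x_1,x_2): x_1_{n+1} = x_1_n + h·x_1', x_2_{n+1} = x_2_n + h·x_2'.
0.000000: (1.900000, 0.700000); f=(0.700000, -2.888000) → (2.124000, -0.224160)
0.320000: (2.124000, -0.224160); f=(-0.224160, -3.228480) → (2.052269, -1.257274)
0.640000: (2.052269, -1.257274); f=(-1.257274, -3.119449) → (1.649941, -2.255497)
(x_1(0.96), x_2(0.96)) ≈ (1.6499, -2.2555)

1.6499, -2.2555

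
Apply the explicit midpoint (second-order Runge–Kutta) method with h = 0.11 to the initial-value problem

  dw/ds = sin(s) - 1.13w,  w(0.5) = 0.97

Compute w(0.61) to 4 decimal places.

Midpoint: k1 = f(s_n, w_n); k2 = f(s_n + h/2, w_n + (h/2)·k1); w_{n+1} = w_n + h·k2.
s=0.500000, w=0.970000:
  k1 = f(0.500000, 0.970000) = -0.616674
  k2 = f(0.555000, 0.936083) = -0.530830
  w ← 0.970000 + 0.11·(-0.530830) = 0.911609
w(0.61) ≈ 0.9116

0.9116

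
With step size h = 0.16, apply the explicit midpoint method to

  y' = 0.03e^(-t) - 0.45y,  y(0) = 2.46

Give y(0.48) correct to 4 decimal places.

1.9927

Midpoint: k1 = f(t_n, y_n); k2 = f(t_n + h/2, y_n + (h/2)·k1); y_{n+1} = y_n + h·k2.
t=0.000000, y=2.460000:
  k1 = f(0.000000, 2.460000) = -1.077000
  k2 = f(0.080000, 2.373840) = -1.040535
  y ← 2.460000 + 0.16·(-1.040535) = 2.293514
t=0.160000, y=2.293514:
  k1 = f(0.160000, 2.293514) = -1.006517
  k2 = f(0.240000, 2.212993) = -0.972248
  y ← 2.293514 + 0.16·(-0.972248) = 2.137955
t=0.320000, y=2.137955:
  k1 = f(0.320000, 2.137955) = -0.940295
  k2 = f(0.400000, 2.062731) = -0.908119
  y ← 2.137955 + 0.16·(-0.908119) = 1.992656
y(0.48) ≈ 1.9927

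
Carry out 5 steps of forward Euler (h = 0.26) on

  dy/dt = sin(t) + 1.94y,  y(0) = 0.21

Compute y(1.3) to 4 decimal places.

Euler: y_{n+1} = y_n + h·f(t_n, y_n).
t=0.000000, y=0.210000: f=0.407400 → y ← 0.210000 + 0.26·0.407400 = 0.315924
t=0.260000, y=0.315924: f=0.869973 → y ← 0.315924 + 0.26·0.869973 = 0.542117
t=0.520000, y=0.542117: f=1.548587 → y ← 0.542117 + 0.26·1.548587 = 0.944750
t=0.780000, y=0.944750: f=2.536094 → y ← 0.944750 + 0.26·2.536094 = 1.604134
t=1.040000, y=1.604134: f=3.974424 → y ← 1.604134 + 0.26·3.974424 = 2.637484
y(1.3) ≈ 2.6375

2.6375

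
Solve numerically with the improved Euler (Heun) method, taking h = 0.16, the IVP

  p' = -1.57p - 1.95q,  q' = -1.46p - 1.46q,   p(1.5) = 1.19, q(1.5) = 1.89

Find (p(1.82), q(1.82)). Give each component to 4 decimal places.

0.1079, 1.0346

Heun on (p,q): k1 = f(t_n, state_n); k2 = f(t_n + h, state_n + h·k1); state_{n+1} = state_n + (h/2)·(k1 + k2).
1.500000: (1.190000, 1.890000)
  k1 = (-5.553800, -4.496800)
  predictor → (0.301392, 1.170512)
  k2 = (-2.755684, -2.148980)
  → (0.525241, 1.358338)
1.660000: (0.525241, 1.358338)
  k1 = (-3.473387, -2.750025)
  predictor → (-0.030501, 0.918334)
  k2 = (-1.742864, -1.296236)
  → (0.107941, 1.034637)
(p(1.82), q(1.82)) ≈ (0.1079, 1.0346)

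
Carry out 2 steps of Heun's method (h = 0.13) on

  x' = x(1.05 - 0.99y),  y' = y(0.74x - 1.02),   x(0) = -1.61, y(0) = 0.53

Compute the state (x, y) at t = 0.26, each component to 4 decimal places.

Heun on (x,y): k1 = f(t_n, state_n); k2 = f(t_n + h, state_n + h·k1); state_{n+1} = state_n + (h/2)·(k1 + k2).
0.000000: (-1.610000, 0.530000)
  k1 = (-0.845733, -1.172042)
  predictor → (-1.719945, 0.377635)
  k2 = (-1.162927, -0.865825)
  → (-1.740563, 0.397539)
0.130000: (-1.740563, 0.397539)
  k1 = (-1.142569, -0.917526)
  predictor → (-1.889097, 0.278260)
  k2 = (-1.463148, -0.672814)
  → (-1.909935, 0.294167)
(x(0.26), y(0.26)) ≈ (-1.9099, 0.2942)

-1.9099, 0.2942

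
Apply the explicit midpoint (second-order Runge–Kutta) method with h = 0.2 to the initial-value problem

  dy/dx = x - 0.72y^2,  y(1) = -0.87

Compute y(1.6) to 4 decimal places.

-0.2793

Midpoint: k1 = f(x_n, y_n); k2 = f(x_n + h/2, y_n + (h/2)·k1); y_{n+1} = y_n + h·k2.
x=1.000000, y=-0.870000:
  k1 = f(1.000000, -0.870000) = 0.455032
  k2 = f(1.100000, -0.824497) = 0.610548
  y ← -0.870000 + 0.2·0.610548 = -0.747890
x=1.200000, y=-0.747890:
  k1 = f(1.200000, -0.747890) = 0.797275
  k2 = f(1.300000, -0.668163) = 0.978562
  y ← -0.747890 + 0.2·0.978562 = -0.552178
x=1.400000, y=-0.552178:
  k1 = f(1.400000, -0.552178) = 1.180472
  k2 = f(1.500000, -0.434131) = 1.364302
  y ← -0.552178 + 0.2·1.364302 = -0.279318
y(1.6) ≈ -0.2793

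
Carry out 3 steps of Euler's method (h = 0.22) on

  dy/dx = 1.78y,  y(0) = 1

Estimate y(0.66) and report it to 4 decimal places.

2.6949

Euler: y_{n+1} = y_n + h·f(x_n, y_n).
x=0.000000, y=1.000000: f=1.780000 → y ← 1.000000 + 0.22·1.780000 = 1.391600
x=0.220000, y=1.391600: f=2.477048 → y ← 1.391600 + 0.22·2.477048 = 1.936551
x=0.440000, y=1.936551: f=3.447060 → y ← 1.936551 + 0.22·3.447060 = 2.694904
y(0.66) ≈ 2.6949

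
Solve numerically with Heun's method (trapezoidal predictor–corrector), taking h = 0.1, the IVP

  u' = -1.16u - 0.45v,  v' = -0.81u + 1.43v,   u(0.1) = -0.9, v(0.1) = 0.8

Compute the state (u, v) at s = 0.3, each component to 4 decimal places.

Heun on (u,v): k1 = f(s_n, state_n); k2 = f(s_n + h, state_n + h·k1); state_{n+1} = state_n + (h/2)·(k1 + k2).
0.100000: (-0.900000, 0.800000)
  k1 = (0.684000, 1.873000)
  predictor → (-0.831600, 0.987300)
  k2 = (0.520371, 2.085435)
  → (-0.839781, 0.997922)
0.200000: (-0.839781, 0.997922)
  k1 = (0.525082, 2.107251)
  predictor → (-0.787273, 1.208647)
  k2 = (0.369346, 2.366056)
  → (-0.795060, 1.221587)
(u(0.3), v(0.3)) ≈ (-0.7951, 1.2216)

-0.7951, 1.2216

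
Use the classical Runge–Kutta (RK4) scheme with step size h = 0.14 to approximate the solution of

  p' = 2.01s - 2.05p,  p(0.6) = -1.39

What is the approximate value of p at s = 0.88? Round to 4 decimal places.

RK4: k1 = f(s_n, p_n); k2 = f(s_n + h/2, p_n + (h/2)·k1); k3 = f(s_n + h/2, p_n + (h/2)·k2); k4 = f(s_n + h, p_n + h·k3); p_{n+1} = p_n + (h/6)·(k1 + 2k2 + 2k3 + k4).
s=0.600000, p=-1.390000:
  k1 = f(0.600000, -1.390000) = 4.055500
  k2 = f(0.670000, -1.106115) = 3.614236
  k3 = f(0.670000, -1.137003) = 3.677557
  k4 = f(0.740000, -0.875142) = 3.281441
  p ← -1.390000 + (0.14/6)·(k1 + 2k2 + 2k3 + k4) = -0.878521
s=0.740000, p=-0.878521:
  k1 = f(0.740000, -0.878521) = 3.288368
  k2 = f(0.810000, -0.648335) = 2.957187
  k3 = f(0.810000, -0.671518) = 3.004712
  k4 = f(0.880000, -0.457861) = 2.707416
  p ← -0.878521 + (0.14/6)·(k1 + 2k2 + 2k3 + k4) = -0.460397
p(0.88) ≈ -0.4604

-0.4604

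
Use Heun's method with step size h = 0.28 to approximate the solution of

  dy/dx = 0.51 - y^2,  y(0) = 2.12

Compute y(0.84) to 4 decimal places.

1.0061

Heun: k1 = f(x_n, y_n); k2 = f(x_n + h, y_n + h·k1); y_{n+1} = y_n + (h/2)·(k1 + k2).
x=0.000000, y=2.120000:
  k1 = f(0.000000, 2.120000) = -3.984400
  k2 = f(0.280000, 1.004368) = -0.498755
  y ← 2.120000 + (0.28/2)·(-3.984400 + (-0.498755)) = 1.492358
x=0.280000, y=1.492358:
  k1 = f(0.280000, 1.492358) = -1.717133
  k2 = f(0.560000, 1.011561) = -0.513256
  y ← 1.492358 + (0.28/2)·(-1.717133 + (-0.513256)) = 1.180104
x=0.560000, y=1.180104:
  k1 = f(0.560000, 1.180104) = -0.882645
  k2 = f(0.840000, 0.932963) = -0.360420
  y ← 1.180104 + (0.28/2)·(-0.882645 + (-0.360420)) = 1.006075
y(0.84) ≈ 1.0061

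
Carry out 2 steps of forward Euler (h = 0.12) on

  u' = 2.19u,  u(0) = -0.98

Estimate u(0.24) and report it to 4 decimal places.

-1.5628

Euler: u_{n+1} = u_n + h·f(s_n, u_n).
s=0.000000, u=-0.980000: f=-2.146200 → u ← -0.980000 + 0.12·(-2.146200) = -1.237544
s=0.120000, u=-1.237544: f=-2.710221 → u ← -1.237544 + 0.12·(-2.710221) = -1.562771
u(0.24) ≈ -1.5628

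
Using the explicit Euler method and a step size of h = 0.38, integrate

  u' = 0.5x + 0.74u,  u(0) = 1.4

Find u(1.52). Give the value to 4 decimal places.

Euler: u_{n+1} = u_n + h·f(x_n, u_n).
x=0.000000, u=1.400000: f=1.036000 → u ← 1.400000 + 0.38·1.036000 = 1.793680
x=0.380000, u=1.793680: f=1.517323 → u ← 1.793680 + 0.38·1.517323 = 2.370263
x=0.760000, u=2.370263: f=2.133994 → u ← 2.370263 + 0.38·2.133994 = 3.181181
x=1.140000, u=3.181181: f=2.924074 → u ← 3.181181 + 0.38·2.924074 = 4.292329
u(1.52) ≈ 4.2923

4.2923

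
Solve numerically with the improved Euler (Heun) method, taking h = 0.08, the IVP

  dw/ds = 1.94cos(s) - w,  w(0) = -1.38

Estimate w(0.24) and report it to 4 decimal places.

-0.6768

Heun: k1 = f(s_n, w_n); k2 = f(s_n + h, w_n + h·k1); w_{n+1} = w_n + (h/2)·(k1 + k2).
s=0.000000, w=-1.380000:
  k1 = f(0.000000, -1.380000) = 3.320000
  k2 = f(0.080000, -1.114400) = 3.048195
  w ← -1.380000 + (0.08/2)·(3.320000 + 3.048195) = -1.125272
s=0.080000, w=-1.125272:
  k1 = f(0.080000, -1.125272) = 3.059067
  k2 = f(0.160000, -0.880547) = 2.795768
  w ← -1.125272 + (0.08/2)·(3.059067 + 2.795768) = -0.891079
s=0.160000, w=-0.891079:
  k1 = f(0.160000, -0.891079) = 2.806300
  k2 = f(0.240000, -0.666575) = 2.550970
  w ← -0.891079 + (0.08/2)·(2.806300 + 2.550970) = -0.676788
w(0.24) ≈ -0.6768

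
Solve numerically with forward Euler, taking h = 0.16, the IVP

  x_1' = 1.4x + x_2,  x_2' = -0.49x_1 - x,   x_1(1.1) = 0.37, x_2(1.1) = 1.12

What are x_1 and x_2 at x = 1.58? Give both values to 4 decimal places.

1.6465, 0.3278

Euler on (x_1,x_2): x_1_{n+1} = x_1_n + h·x_1', x_2_{n+1} = x_2_n + h·x_2'.
1.100000: (0.370000, 1.120000); f=(2.660000, -1.281300) → (0.795600, 0.914992)
1.260000: (0.795600, 0.914992); f=(2.678992, -1.649844) → (1.224239, 0.651017)
1.420000: (1.224239, 0.651017); f=(2.639017, -2.019877) → (1.646481, 0.327837)
(x_1(1.58), x_2(1.58)) ≈ (1.6465, 0.3278)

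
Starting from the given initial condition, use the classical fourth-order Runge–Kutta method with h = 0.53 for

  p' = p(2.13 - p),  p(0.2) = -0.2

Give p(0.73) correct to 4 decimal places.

RK4: k1 = f(s_n, p_n); k2 = f(s_n + h/2, p_n + (h/2)·k1); k3 = f(s_n + h/2, p_n + (h/2)·k2); k4 = f(s_n + h, p_n + h·k3); p_{n+1} = p_n + (h/6)·(k1 + 2k2 + 2k3 + k4).
s=0.200000, p=-0.200000:
  k1 = f(0.200000, -0.200000) = -0.466000
  k2 = f(0.465000, -0.323490) = -0.793679
  k3 = f(0.465000, -0.410325) = -1.042359
  k4 = f(0.730000, -0.752450) = -2.168901
  p ← -0.200000 + (0.53/6)·(k1 + 2k2 + 2k3 + k4) = -0.757116
p(0.73) ≈ -0.7571

-0.7571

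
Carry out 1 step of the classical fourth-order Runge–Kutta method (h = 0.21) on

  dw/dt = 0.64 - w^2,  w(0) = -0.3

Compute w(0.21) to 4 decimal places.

RK4: k1 = f(t_n, w_n); k2 = f(t_n + h/2, w_n + (h/2)·k1); k3 = f(t_n + h/2, w_n + (h/2)·k2); k4 = f(t_n + h, w_n + h·k3); w_{n+1} = w_n + (h/6)·(k1 + 2k2 + 2k3 + k4).
t=0.000000, w=-0.300000:
  k1 = f(0.000000, -0.300000) = 0.550000
  k2 = f(0.105000, -0.242250) = 0.581315
  k3 = f(0.105000, -0.238962) = 0.582897
  k4 = f(0.210000, -0.177592) = 0.608461
  w ← -0.300000 + (0.21/6)·(k1 + 2k2 + 2k3 + k4) = -0.177959
w(0.21) ≈ -0.1780

-0.1780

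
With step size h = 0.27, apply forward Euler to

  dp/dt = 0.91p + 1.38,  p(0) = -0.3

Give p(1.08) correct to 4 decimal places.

1.4128

Euler: p_{n+1} = p_n + h·f(t_n, p_n).
t=0.000000, p=-0.300000: f=1.107000 → p ← -0.300000 + 0.27·1.107000 = -0.001110
t=0.270000, p=-0.001110: f=1.378990 → p ← -0.001110 + 0.27·1.378990 = 0.371217
t=0.540000, p=0.371217: f=1.717808 → p ← 0.371217 + 0.27·1.717808 = 0.835025
t=0.810000, p=0.835025: f=2.139873 → p ← 0.835025 + 0.27·2.139873 = 1.412791
p(1.08) ≈ 1.4128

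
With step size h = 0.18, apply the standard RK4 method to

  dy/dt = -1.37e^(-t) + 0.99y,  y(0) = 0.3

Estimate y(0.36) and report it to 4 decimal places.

-0.0745

RK4: k1 = f(t_n, y_n); k2 = f(t_n + h/2, y_n + (h/2)·k1); k3 = f(t_n + h/2, y_n + (h/2)·k2); k4 = f(t_n + h, y_n + h·k3); y_{n+1} = y_n + (h/6)·(k1 + 2k2 + 2k3 + k4).
t=0.000000, y=0.300000:
  k1 = f(0.000000, 0.300000) = -1.073000
  k2 = f(0.090000, 0.203430) = -1.050690
  k3 = f(0.090000, 0.205438) = -1.048702
  k4 = f(0.180000, 0.111234) = -1.034199
  y ← 0.300000 + (0.18/6)·(k1 + 2k2 + 2k3 + k4) = 0.110820
t=0.180000, y=0.110820:
  k1 = f(0.180000, 0.110820) = -1.034608
  k2 = f(0.270000, 0.017706) = -1.028301
  k3 = f(0.270000, 0.018273) = -1.027739
  k4 = f(0.360000, -0.074173) = -1.029247
  y ← 0.110820 + (0.18/6)·(k1 + 2k2 + 2k3 + k4) = -0.074458
y(0.36) ≈ -0.0745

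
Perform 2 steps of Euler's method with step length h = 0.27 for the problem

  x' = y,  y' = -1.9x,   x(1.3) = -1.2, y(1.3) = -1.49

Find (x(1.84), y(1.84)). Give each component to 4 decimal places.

Euler on (x,y): x_{n+1} = x_n + h·x', y_{n+1} = y_n + h·y'.
1.300000: (-1.200000, -1.490000); f=(-1.490000, 2.280000) → (-1.602300, -0.874400)
1.570000: (-1.602300, -0.874400); f=(-0.874400, 3.044370) → (-1.838388, -0.052420)
(x(1.84), y(1.84)) ≈ (-1.8384, -0.0524)

-1.8384, -0.0524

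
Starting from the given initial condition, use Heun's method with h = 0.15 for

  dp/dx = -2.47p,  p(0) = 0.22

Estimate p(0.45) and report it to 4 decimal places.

Heun: k1 = f(x_n, p_n); k2 = f(x_n + h, p_n + h·k1); p_{n+1} = p_n + (h/2)·(k1 + k2).
x=0.000000, p=0.220000:
  k1 = f(0.000000, 0.220000) = -0.543400
  k2 = f(0.150000, 0.138490) = -0.342070
  p ← 0.220000 + (0.15/2)·(-0.543400 + (-0.342070)) = 0.153590
x=0.150000, p=0.153590:
  k1 = f(0.150000, 0.153590) = -0.379367
  k2 = f(0.300000, 0.096685) = -0.238811
  p ← 0.153590 + (0.15/2)·(-0.379367 + (-0.238811)) = 0.107226
x=0.300000, p=0.107226:
  k1 = f(0.300000, 0.107226) = -0.264849
  k2 = f(0.450000, 0.067499) = -0.166723
  p ← 0.107226 + (0.15/2)·(-0.264849 + (-0.166723)) = 0.074859
p(0.45) ≈ 0.0749

0.0749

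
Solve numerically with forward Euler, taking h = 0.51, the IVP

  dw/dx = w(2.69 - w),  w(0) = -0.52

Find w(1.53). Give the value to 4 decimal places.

-19.0356

Euler: w_{n+1} = w_n + h·f(x_n, w_n).
x=0.000000, w=-0.520000: f=-1.669200 → w ← -0.520000 + 0.51·(-1.669200) = -1.371292
x=0.510000, w=-1.371292: f=-5.569217 → w ← -1.371292 + 0.51·(-5.569217) = -4.211593
x=1.020000, w=-4.211593: f=-29.066698 → w ← -4.211593 + 0.51·(-29.066698) = -19.035609
w(1.53) ≈ -19.0356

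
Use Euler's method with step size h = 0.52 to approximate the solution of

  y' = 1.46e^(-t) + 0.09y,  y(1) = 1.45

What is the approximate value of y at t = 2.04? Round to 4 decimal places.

Euler: y_{n+1} = y_n + h·f(t_n, y_n).
t=1.000000, y=1.450000: f=0.667604 → y ← 1.450000 + 0.52·0.667604 = 1.797154
t=1.520000, y=1.797154: f=0.481063 → y ← 1.797154 + 0.52·0.481063 = 2.047307
y(2.04) ≈ 2.0473

2.0473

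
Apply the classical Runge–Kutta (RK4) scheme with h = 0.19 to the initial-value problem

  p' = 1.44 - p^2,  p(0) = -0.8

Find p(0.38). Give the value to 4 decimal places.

-0.4023

RK4: k1 = f(t_n, p_n); k2 = f(t_n + h/2, p_n + (h/2)·k1); k3 = f(t_n + h/2, p_n + (h/2)·k2); k4 = f(t_n + h, p_n + h·k3); p_{n+1} = p_n + (h/6)·(k1 + 2k2 + 2k3 + k4).
t=0.000000, p=-0.800000:
  k1 = f(0.000000, -0.800000) = 0.800000
  k2 = f(0.095000, -0.724000) = 0.915824
  k3 = f(0.095000, -0.712997) = 0.931636
  k4 = f(0.190000, -0.622989) = 1.051884
  p ← -0.800000 + (0.19/6)·(k1 + 2k2 + 2k3 + k4) = -0.624351
t=0.190000, p=-0.624351:
  k1 = f(0.190000, -0.624351) = 1.050186
  k2 = f(0.285000, -0.524584) = 1.164812
  k3 = f(0.285000, -0.513694) = 1.176118
  k4 = f(0.380000, -0.400889) = 1.279288
  p ← -0.624351 + (0.19/6)·(k1 + 2k2 + 2k3 + k4) = -0.402326
p(0.38) ≈ -0.4023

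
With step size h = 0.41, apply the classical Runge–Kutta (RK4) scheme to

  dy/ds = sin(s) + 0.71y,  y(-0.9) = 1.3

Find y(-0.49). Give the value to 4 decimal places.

RK4: k1 = f(s_n, y_n); k2 = f(s_n + h/2, y_n + (h/2)·k1); k3 = f(s_n + h/2, y_n + (h/2)·k2); k4 = f(s_n + h, y_n + h·k3); y_{n+1} = y_n + (h/6)·(k1 + 2k2 + 2k3 + k4).
s=-0.900000, y=1.300000:
  k1 = f(-0.900000, 1.300000) = 0.139673
  k2 = f(-0.695000, 1.328633) = 0.302944
  k3 = f(-0.695000, 1.362104) = 0.326708
  k4 = f(-0.490000, 1.433950) = 0.547479
  y ← 1.300000 + (0.41/6)·(k1 + 2k2 + 2k3 + k4) = 1.433008
y(-0.49) ≈ 1.4330

1.4330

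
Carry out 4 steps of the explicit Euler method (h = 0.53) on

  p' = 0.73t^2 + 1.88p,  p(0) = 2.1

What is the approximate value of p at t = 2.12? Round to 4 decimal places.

Euler: p_{n+1} = p_n + h·f(t_n, p_n).
t=0.000000, p=2.100000: f=3.948000 → p ← 2.100000 + 0.53·3.948000 = 4.192440
t=0.530000, p=4.192440: f=8.086844 → p ← 4.192440 + 0.53·8.086844 = 8.478467
t=1.060000, p=8.478467: f=16.759747 → p ← 8.478467 + 0.53·16.759747 = 17.361133
t=1.590000, p=17.361133: f=34.484443 → p ← 17.361133 + 0.53·34.484443 = 35.637888
p(2.12) ≈ 35.6379

35.6379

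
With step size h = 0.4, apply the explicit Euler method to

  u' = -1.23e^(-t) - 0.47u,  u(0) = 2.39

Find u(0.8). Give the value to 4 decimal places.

0.8465

Euler: u_{n+1} = u_n + h·f(t_n, u_n).
t=0.000000, u=2.390000: f=-2.353300 → u ← 2.390000 + 0.4·(-2.353300) = 1.448680
t=0.400000, u=1.448680: f=-1.505373 → u ← 1.448680 + 0.4·(-1.505373) = 0.846531
u(0.8) ≈ 0.8465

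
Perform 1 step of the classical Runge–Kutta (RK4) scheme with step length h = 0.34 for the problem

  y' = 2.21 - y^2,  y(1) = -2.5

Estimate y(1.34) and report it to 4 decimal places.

RK4: k1 = f(s_n, y_n); k2 = f(s_n + h/2, y_n + (h/2)·k1); k3 = f(s_n + h/2, y_n + (h/2)·k2); k4 = f(s_n + h, y_n + h·k3); y_{n+1} = y_n + (h/6)·(k1 + 2k2 + 2k3 + k4).
s=1.000000, y=-2.500000:
  k1 = f(1.000000, -2.500000) = -4.040000
  k2 = f(1.170000, -3.186800) = -7.945694
  k3 = f(1.170000, -3.850768) = -12.618414
  k4 = f(1.340000, -6.790261) = -43.897643
  y ← -2.500000 + (0.34/6)·(k1 + 2k2 + 2k3 + k4) = -7.547065
y(1.34) ≈ -7.5471

-7.5471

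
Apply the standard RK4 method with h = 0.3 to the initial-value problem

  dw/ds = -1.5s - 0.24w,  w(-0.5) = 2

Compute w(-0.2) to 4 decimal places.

RK4: k1 = f(s_n, w_n); k2 = f(s_n + h/2, w_n + (h/2)·k1); k3 = f(s_n + h/2, w_n + (h/2)·k2); k4 = f(s_n + h, w_n + h·k3); w_{n+1} = w_n + (h/6)·(k1 + 2k2 + 2k3 + k4).
s=-0.500000, w=2.000000:
  k1 = f(-0.500000, 2.000000) = 0.270000
  k2 = f(-0.350000, 2.040500) = 0.035280
  k3 = f(-0.350000, 2.005292) = 0.043730
  k4 = f(-0.200000, 2.013119) = -0.183149
  w ← 2.000000 + (0.3/6)·(k1 + 2k2 + 2k3 + k4) = 2.012244
w(-0.2) ≈ 2.0122

2.0122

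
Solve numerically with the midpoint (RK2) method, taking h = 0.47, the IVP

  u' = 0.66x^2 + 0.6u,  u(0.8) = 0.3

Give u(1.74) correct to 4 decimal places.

1.7735

Midpoint: k1 = f(x_n, u_n); k2 = f(x_n + h/2, u_n + (h/2)·k1); u_{n+1} = u_n + h·k2.
x=0.800000, u=0.300000:
  k1 = f(0.800000, 0.300000) = 0.602400
  k2 = f(1.035000, 0.441564) = 0.971947
  u ← 0.300000 + 0.47·0.971947 = 0.756815
x=1.270000, u=0.756815:
  k1 = f(1.270000, 0.756815) = 1.518603
  k2 = f(1.505000, 1.113687) = 2.163129
  u ← 0.756815 + 0.47·2.163129 = 1.773485
u(1.74) ≈ 1.7735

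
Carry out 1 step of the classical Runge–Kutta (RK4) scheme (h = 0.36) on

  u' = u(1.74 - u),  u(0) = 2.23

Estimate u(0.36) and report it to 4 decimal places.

1.9724

RK4: k1 = f(s_n, u_n); k2 = f(s_n + h/2, u_n + (h/2)·k1); k3 = f(s_n + h/2, u_n + (h/2)·k2); k4 = f(s_n + h, u_n + h·k3); u_{n+1} = u_n + (h/6)·(k1 + 2k2 + 2k3 + k4).
s=0.000000, u=2.230000:
  k1 = f(0.000000, 2.230000) = -1.092700
  k2 = f(0.180000, 2.033314) = -0.596399
  k3 = f(0.180000, 2.122648) = -0.812227
  k4 = f(0.360000, 1.937598) = -0.382866
  u ← 2.230000 + (0.36/6)·(k1 + 2k2 + 2k3 + k4) = 1.972431
u(0.36) ≈ 1.9724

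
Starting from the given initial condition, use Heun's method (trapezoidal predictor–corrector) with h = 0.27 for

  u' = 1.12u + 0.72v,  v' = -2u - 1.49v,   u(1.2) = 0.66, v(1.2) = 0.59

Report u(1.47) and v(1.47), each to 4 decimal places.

Heun on (u,v): k1 = f(x_n, state_n); k2 = f(x_n + h, state_n + h·k1); state_{n+1} = state_n + (h/2)·(k1 + k2).
1.200000: (0.660000, 0.590000)
  k1 = (1.164000, -2.199100)
  predictor → (0.974280, -0.003757)
  k2 = (1.088489, -1.942962)
  → (0.964086, 0.030822)
(u(1.47), v(1.47)) ≈ (0.9641, 0.0308)

0.9641, 0.0308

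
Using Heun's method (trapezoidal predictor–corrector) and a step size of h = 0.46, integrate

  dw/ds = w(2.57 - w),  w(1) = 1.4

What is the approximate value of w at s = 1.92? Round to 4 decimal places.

2.2806

Heun: k1 = f(s_n, w_n); k2 = f(s_n + h, w_n + h·k1); w_{n+1} = w_n + (h/2)·(k1 + k2).
s=1.000000, w=1.400000:
  k1 = f(1.000000, 1.400000) = 1.638000
  k2 = f(1.460000, 2.153480) = 0.896967
  w ← 1.400000 + (0.46/2)·(1.638000 + 0.896967) = 1.983043
s=1.460000, w=1.983043:
  k1 = f(1.460000, 1.983043) = 1.163962
  k2 = f(1.920000, 2.518465) = 0.129789
  w ← 1.983043 + (0.46/2)·(1.163962 + 0.129789) = 2.280605
w(1.92) ≈ 2.2806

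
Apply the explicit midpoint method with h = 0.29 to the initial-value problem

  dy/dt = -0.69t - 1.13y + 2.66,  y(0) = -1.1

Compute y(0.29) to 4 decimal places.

Midpoint: k1 = f(t_n, y_n); k2 = f(t_n + h/2, y_n + (h/2)·k1); y_{n+1} = y_n + h·k2.
t=0.000000, y=-1.100000:
  k1 = f(0.000000, -1.100000) = 3.903000
  k2 = f(0.145000, -0.534065) = 3.163443
  y ← -1.100000 + 0.29·3.163443 = -0.182601
y(0.29) ≈ -0.1826

-0.1826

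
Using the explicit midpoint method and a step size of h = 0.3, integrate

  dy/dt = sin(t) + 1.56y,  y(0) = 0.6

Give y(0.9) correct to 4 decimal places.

2.9497

Midpoint: k1 = f(t_n, y_n); k2 = f(t_n + h/2, y_n + (h/2)·k1); y_{n+1} = y_n + h·k2.
t=0.000000, y=0.600000:
  k1 = f(0.000000, 0.600000) = 0.936000
  k2 = f(0.150000, 0.740400) = 1.304462
  y ← 0.600000 + 0.3·1.304462 = 0.991339
t=0.300000, y=0.991339:
  k1 = f(0.300000, 0.991339) = 1.842008
  k2 = f(0.450000, 1.267640) = 2.412484
  y ← 0.991339 + 0.3·2.412484 = 1.715084
t=0.600000, y=1.715084:
  k1 = f(0.600000, 1.715084) = 3.240173
  k2 = f(0.750000, 2.201110) = 4.115370
  y ← 1.715084 + 0.3·4.115370 = 2.949695
y(0.9) ≈ 2.9497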